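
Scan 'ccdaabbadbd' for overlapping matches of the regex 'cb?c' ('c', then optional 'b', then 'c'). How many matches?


Pattern: cb?c means 'c', then optional 'b', then 'c'.
Scanning 'ccdaabbadbd' position-by-position:
  Pos 0: window 'ccd' -> MATCH
  Pos 1: window 'cda' -> no
  Pos 2: window 'daa' -> no
  Pos 3: window 'aab' -> no
  Pos 4: window 'abb' -> no
  Pos 5: window 'bba' -> no
  Pos 6: window 'bad' -> no
  Pos 7: window 'adb' -> no
  Pos 8: window 'dbd' -> no
  Pos 9: window 'bd' -> no
  Pos 10: window 'd' -> no
Total matches: 1

1


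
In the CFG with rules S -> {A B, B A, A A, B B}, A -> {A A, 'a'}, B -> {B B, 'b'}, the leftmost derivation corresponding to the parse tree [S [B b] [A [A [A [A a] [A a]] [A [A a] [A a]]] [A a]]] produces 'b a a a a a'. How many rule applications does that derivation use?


Every bracketed nonterminal node [X ...] in the tree is produced by exactly one rule application.
Reading the tree off as a leftmost derivation:
  Step 1: S  =>  B A   (applied S -> B A)
  Step 2: B A  =>  b A   (applied B -> b)
  Step 3: b A  =>  b A A   (applied A -> A A)
  Step 4: b A A  =>  b A A A   (applied A -> A A)
  Step 5: b A A A  =>  b A A A A   (applied A -> A A)
  Step 6: b A A A A  =>  b a A A A   (applied A -> a)
  Step 7: b a A A A  =>  b a a A A   (applied A -> a)
  Step 8: b a a A A  =>  b a a A A A   (applied A -> A A)
  Step 9: b a a A A A  =>  b a a a A A   (applied A -> a)
  Step 10: b a a a A A  =>  b a a a a A   (applied A -> a)
  Step 11: b a a a a A  =>  b a a a a a   (applied A -> a)
Final yield: b a a a a a
Total rewrite steps: 11

11


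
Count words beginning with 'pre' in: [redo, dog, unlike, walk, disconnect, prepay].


Checking each word for prefix 'pre':
  'redo' -> no (count: 0)
  'dog' -> no (count: 0)
  'unlike' -> no (count: 0)
  'walk' -> no (count: 0)
  'disconnect' -> no (count: 0)
  'prepay' -> YES, starts with 'pre' (count: 1)
Total with prefix 'pre': 1

1


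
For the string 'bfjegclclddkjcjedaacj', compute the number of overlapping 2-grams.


String 'bfjegclclddkjcjedaacj' has length L = 21.
Number of overlapping n-grams = L - n + 1
Substituting: 21 - 2 + 1 = 20

20


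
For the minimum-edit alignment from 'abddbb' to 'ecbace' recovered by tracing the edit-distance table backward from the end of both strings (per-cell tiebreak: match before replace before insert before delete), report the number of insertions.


Edit distance = 6. Backtracking from cell (6, 6) with preference match > replace > insert > delete,
then listing the resulting alignment 'abddbb' -> 'ecbace' left to right:
  Step 1: replace a->e
  Step 2: replace b->c
  Step 3: replace d->b
  Step 4: replace d->a
  Step 5: replace b->c
  Step 6: replace b->e
Total insertions: 0

0


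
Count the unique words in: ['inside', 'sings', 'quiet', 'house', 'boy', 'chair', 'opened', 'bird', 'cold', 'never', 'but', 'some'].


Listing all tokens and tracking unique types:
  Token 1: 'inside' -> NEW (unique so far: 1)
  Token 2: 'sings' -> NEW (unique so far: 2)
  Token 3: 'quiet' -> NEW (unique so far: 3)
  Token 4: 'house' -> NEW (unique so far: 4)
  Token 5: 'boy' -> NEW (unique so far: 5)
  Token 6: 'chair' -> NEW (unique so far: 6)
  Token 7: 'opened' -> NEW (unique so far: 7)
  Token 8: 'bird' -> NEW (unique so far: 8)
  Token 9: 'cold' -> NEW (unique so far: 9)
  Token 10: 'never' -> NEW (unique so far: 10)
  Token 11: 'but' -> NEW (unique so far: 11)
  Token 12: 'some' -> NEW (unique so far: 12)
Unique types: ('bird', 'boy', 'but', 'chair', 'cold', 'house', 'inside', 'never', 'opened', 'quiet', 'sings', 'some')
Vocabulary size: 12

12


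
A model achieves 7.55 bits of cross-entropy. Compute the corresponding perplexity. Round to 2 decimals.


Perplexity formula: PP = 2^H
H = 7.55
PP = 2^7.55
Decompose: 2^7.55 = 2^7 * 2^0.55
2^7 = 128, 2^0.55 ~ 1.4640857
PP ~ 128 * 1.4640857 = 187.4029696
Rounded to 2 decimals: 187.40

187.40


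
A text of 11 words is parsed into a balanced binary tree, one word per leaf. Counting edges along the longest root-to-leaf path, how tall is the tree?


In a balanced binary tree with n leaves the deepest leaf is ceil(log2(n)) edges below the root.
log2(11) = 3.4594
ceil(3.4594) = 4
height (edges) = 4

4


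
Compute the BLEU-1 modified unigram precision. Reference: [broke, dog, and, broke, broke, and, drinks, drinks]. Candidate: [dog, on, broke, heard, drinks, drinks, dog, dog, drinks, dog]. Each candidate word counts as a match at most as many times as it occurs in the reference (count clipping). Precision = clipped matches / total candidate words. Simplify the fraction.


Reference word counts: {'and': 2, 'broke': 3, 'dog': 1, 'drinks': 2}
Checking each candidate word (with clipping):
  'dog' -> in reference (ref count 1, used 1/1) -> match (matches: 1)
  'on' -> not in reference -> no match (matches: 1)
  'broke' -> in reference (ref count 3, used 1/3) -> match (matches: 2)
  'heard' -> not in reference -> no match (matches: 2)
  'drinks' -> in reference (ref count 2, used 1/2) -> match (matches: 3)
  'drinks' -> in reference (ref count 2, used 2/2) -> match (matches: 4)
  'dog' -> ref count 1 already used up (1/1) -> clipped, no match (matches: 4)
  'dog' -> ref count 1 already used up (1/1) -> clipped, no match (matches: 4)
  'drinks' -> ref count 2 already used up (2/2) -> clipped, no match (matches: 4)
  'dog' -> ref count 1 already used up (1/1) -> clipped, no match (matches: 4)
Clipped matches: 4, Candidate length: 10
Precision = 4/10 = 2/5

2/5


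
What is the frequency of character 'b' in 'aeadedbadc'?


Scanning 'aeadedbadc' for 'b':
  Position 6: 'b' -> MATCH (count: 1)
Total occurrences of 'b': 1

1


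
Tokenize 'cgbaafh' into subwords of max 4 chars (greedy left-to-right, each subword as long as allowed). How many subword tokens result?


'cgbaafh' has 7 characters.
Chunking with max size 4:
  Chunk 1: 'cgba' (positions 0-3)
  Chunk 2: 'afh' (positions 4-6)
Total chunks: ceil(7 / 4) = 2

2


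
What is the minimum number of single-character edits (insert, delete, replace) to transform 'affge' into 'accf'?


Building DP table for s1='affge' (len 5) and s2='accf' (len 4):
       a  c  c  f
    0  1  2  3  4
  a 1  0  1  2  3
  f 2  1  1  2  2
  f 3  2  2  2  2
  g 4  3  3  3  3
  e 5  4  4  4  4
Edit distance = dp[5][4] = 4

4


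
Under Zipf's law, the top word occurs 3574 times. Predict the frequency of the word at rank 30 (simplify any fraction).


Zipf's law: freq(rank) = f1 / rank
f1 = 3574, rank = 30
freq = 3574 / 30
GCD(3574, 30) = 2
Simplified: 1787/15

1787/15


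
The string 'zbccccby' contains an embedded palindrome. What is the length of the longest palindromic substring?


Scanning 'zbccccby' for palindromic substrings.
Substring at positions 1-6: 'bccccb'.
Check: reverse('bccccb') = 'bccccb' -> palindrome confirmed.
Neighbouring characters ('z' / 'y') break symmetry, so it cannot extend further.
No longer palindromic substring exists; longest length = 6

6


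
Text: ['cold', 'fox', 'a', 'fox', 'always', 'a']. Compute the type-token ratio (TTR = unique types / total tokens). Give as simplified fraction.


Tokens: 6
Unique types: ('a', 'always', 'cold', 'fox') = 4
TTR = 4/6
Simplify: divide both by 2 -> 2/3
TTR = 2/3

2/3


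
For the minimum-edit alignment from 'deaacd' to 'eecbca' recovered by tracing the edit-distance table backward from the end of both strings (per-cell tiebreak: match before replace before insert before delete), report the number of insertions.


Edit distance = 4. Backtracking from cell (6, 6) with preference match > replace > insert > delete,
then listing the resulting alignment 'deaacd' -> 'eecbca' left to right:
  Step 1: replace d->e
  Step 2: keep 'e'
  Step 3: replace a->c
  Step 4: replace a->b
  Step 5: keep 'c'
  Step 6: replace d->a
Total insertions: 0

0


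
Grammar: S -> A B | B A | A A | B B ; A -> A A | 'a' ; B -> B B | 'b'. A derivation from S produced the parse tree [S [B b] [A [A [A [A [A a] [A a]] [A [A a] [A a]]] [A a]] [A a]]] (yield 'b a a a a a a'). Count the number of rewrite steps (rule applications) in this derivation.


Every bracketed nonterminal node [X ...] in the tree is produced by exactly one rule application.
Reading the tree off as a leftmost derivation:
  Step 1: S  =>  B A   (applied S -> B A)
  Step 2: B A  =>  b A   (applied B -> b)
  Step 3: b A  =>  b A A   (applied A -> A A)
  Step 4: b A A  =>  b A A A   (applied A -> A A)
  Step 5: b A A A  =>  b A A A A   (applied A -> A A)
  Step 6: b A A A A  =>  b A A A A A   (applied A -> A A)
  Step 7: b A A A A A  =>  b a A A A A   (applied A -> a)
  Step 8: b a A A A A  =>  b a a A A A   (applied A -> a)
  Step 9: b a a A A A  =>  b a a A A A A   (applied A -> A A)
  Step 10: b a a A A A A  =>  b a a a A A A   (applied A -> a)
  Step 11: b a a a A A A  =>  b a a a a A A   (applied A -> a)
  Step 12: b a a a a A A  =>  b a a a a a A   (applied A -> a)
  Step 13: b a a a a a A  =>  b a a a a a a   (applied A -> a)
Final yield: b a a a a a a
Total rewrite steps: 13

13


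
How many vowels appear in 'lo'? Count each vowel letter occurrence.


Scanning each character of 'lo':
  Position 1: 'l' -> consonant (running count: 0)
  Position 2: 'o' -> vowel (running count: 1)
Total vowels: 1

1


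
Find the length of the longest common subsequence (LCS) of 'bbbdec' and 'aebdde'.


DP table for LCS of 'bbbdec' and 'aebdde':
       a  e  b  d  d  e
    0  0  0  0  0  0  0
  b 0  0  0  1  1  1  1
  b 0  0  0  1  1  1  1
  b 0  0  0  1  1  1  1
  d 0  0  0  1  2  2  2
  e 0  0  1  1  2  2  3
  c 0  0  1  1  2  2  3
LCS: 'bde'
LCS length = 3

3


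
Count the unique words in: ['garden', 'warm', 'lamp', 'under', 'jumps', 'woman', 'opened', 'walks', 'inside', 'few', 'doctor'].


Listing all tokens and tracking unique types:
  Token 1: 'garden' -> NEW (unique so far: 1)
  Token 2: 'warm' -> NEW (unique so far: 2)
  Token 3: 'lamp' -> NEW (unique so far: 3)
  Token 4: 'under' -> NEW (unique so far: 4)
  Token 5: 'jumps' -> NEW (unique so far: 5)
  Token 6: 'woman' -> NEW (unique so far: 6)
  Token 7: 'opened' -> NEW (unique so far: 7)
  Token 8: 'walks' -> NEW (unique so far: 8)
  Token 9: 'inside' -> NEW (unique so far: 9)
  Token 10: 'few' -> NEW (unique so far: 10)
  Token 11: 'doctor' -> NEW (unique so far: 11)
Unique types: ('doctor', 'few', 'garden', 'inside', 'jumps', 'lamp', 'opened', 'under', 'walks', 'warm', 'woman')
Vocabulary size: 11

11


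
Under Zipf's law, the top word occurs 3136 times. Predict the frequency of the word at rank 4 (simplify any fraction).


Zipf's law: freq(rank) = f1 / rank
f1 = 3136, rank = 4
freq = 3136 / 4
= 784

784


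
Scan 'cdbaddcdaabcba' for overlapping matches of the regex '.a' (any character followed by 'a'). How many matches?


Pattern: .a means any character followed by 'a'.
Scanning 'cdbaddcdaabcba' position-by-position:
  Pos 0: window 'cd' -> no
  Pos 1: window 'db' -> no
  Pos 2: window 'ba' -> MATCH
  Pos 3: window 'ad' -> no
  Pos 4: window 'dd' -> no
  Pos 5: window 'dc' -> no
  Pos 6: window 'cd' -> no
  Pos 7: window 'da' -> MATCH
  Pos 8: window 'aa' -> MATCH
  Pos 9: window 'ab' -> no
  Pos 10: window 'bc' -> no
  Pos 11: window 'cb' -> no
  Pos 12: window 'ba' -> MATCH
  Pos 13: window 'a' -> no
Total matches: 4

4


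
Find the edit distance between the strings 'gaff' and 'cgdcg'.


Building DP table for s1='gaff' (len 4) and s2='cgdcg' (len 5):
       c  g  d  c  g
    0  1  2  3  4  5
  g 1  1  1  2  3  4
  a 2  2  2  2  3  4
  f 3  3  3  3  3  4
  f 4  4  4  4  4  4
Edit distance = dp[4][5] = 4

4


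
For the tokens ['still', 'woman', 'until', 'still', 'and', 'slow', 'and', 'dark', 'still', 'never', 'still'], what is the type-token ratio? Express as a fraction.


Tokens: 11
Unique types: ('and', 'dark', 'never', 'slow', 'still', 'until', 'woman') = 7
TTR = 7/11
Already in lowest terms.

7/11


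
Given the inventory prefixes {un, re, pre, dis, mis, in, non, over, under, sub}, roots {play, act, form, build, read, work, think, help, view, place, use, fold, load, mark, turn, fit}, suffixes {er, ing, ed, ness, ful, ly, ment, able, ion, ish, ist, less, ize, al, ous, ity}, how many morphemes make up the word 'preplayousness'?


Segmenting 'preplayousness' against the inventory:
  'pre' -> prefix (morpheme 1)
  'play' -> root (morpheme 2)
  'ous' -> suffix (morpheme 3)
  'ness' -> suffix (morpheme 4)
Total morphemes: 4

4


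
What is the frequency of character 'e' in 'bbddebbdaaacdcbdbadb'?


Scanning 'bbddebbdaaacdcbdbadb' for 'e':
  Position 4: 'e' -> MATCH (count: 1)
Total occurrences of 'e': 1

1


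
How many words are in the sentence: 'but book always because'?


Counting words by splitting on spaces:
  Word 1: 'but'
  Word 2: 'book'
  Word 3: 'always'
  Word 4: 'because'
Total words: 4

4


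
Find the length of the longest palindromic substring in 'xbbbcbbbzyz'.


Scanning 'xbbbcbbbzyz' for palindromic substrings.
Substring at positions 1-7: 'bbbcbbb'.
Check: reverse('bbbcbbb') = 'bbbcbbb' -> palindrome confirmed.
Neighbouring characters ('x' / 'z') break symmetry, so it cannot extend further.
No longer palindromic substring exists; longest length = 7

7


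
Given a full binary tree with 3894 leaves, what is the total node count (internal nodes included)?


Leaf nodes (terminals): 3894
Internal nodes = n - 1 = 3894 - 1 = 3893
Total = leaves + internal = 3894 + 3893 = 7787

7787


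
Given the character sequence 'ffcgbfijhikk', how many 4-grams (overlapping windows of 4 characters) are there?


String 'ffcgbfijhikk' has length L = 12.
Number of overlapping n-grams = L - n + 1
Substituting: 12 - 4 + 1 = 9

9


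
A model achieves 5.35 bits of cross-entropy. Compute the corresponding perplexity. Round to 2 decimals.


Perplexity formula: PP = 2^H
H = 5.35
PP = 2^5.35
Decompose: 2^5.35 = 2^5 * 2^0.35
2^5 = 32, 2^0.35 ~ 1.2745606
PP ~ 32 * 1.2745606 = 40.7859392
Rounded to 2 decimals: 40.79

40.79


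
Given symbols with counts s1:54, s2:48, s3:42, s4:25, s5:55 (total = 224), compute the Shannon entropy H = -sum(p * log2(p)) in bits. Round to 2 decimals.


Computing entropy H = -sum(p_i * log2(p_i)):
  s1: p = 54/224 = 0.2411, -p*log2(p) = 0.4948
  s2: p = 48/224 = 0.2143, -p*log2(p) = 0.4762
  s3: p = 42/224 = 0.1875, -p*log2(p) = 0.4528
  s4: p = 25/224 = 0.1116, -p*log2(p) = 0.3531
  s5: p = 55/224 = 0.2455, -p*log2(p) = 0.4975
H = sum of terms = 2.2744
Rounded to 2 decimals: 2.27

2.27


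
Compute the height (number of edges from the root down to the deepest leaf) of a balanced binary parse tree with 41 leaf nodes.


In a balanced binary tree with n leaves the deepest leaf is ceil(log2(n)) edges below the root.
log2(41) = 5.3576
ceil(5.3576) = 6
height (edges) = 6

6


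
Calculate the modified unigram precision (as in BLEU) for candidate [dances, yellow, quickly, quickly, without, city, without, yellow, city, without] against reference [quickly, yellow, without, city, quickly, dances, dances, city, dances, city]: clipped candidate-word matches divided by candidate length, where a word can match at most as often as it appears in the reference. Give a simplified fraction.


Reference word counts: {'city': 3, 'dances': 3, 'quickly': 2, 'without': 1, 'yellow': 1}
Checking each candidate word (with clipping):
  'dances' -> in reference (ref count 3, used 1/3) -> match (matches: 1)
  'yellow' -> in reference (ref count 1, used 1/1) -> match (matches: 2)
  'quickly' -> in reference (ref count 2, used 1/2) -> match (matches: 3)
  'quickly' -> in reference (ref count 2, used 2/2) -> match (matches: 4)
  'without' -> in reference (ref count 1, used 1/1) -> match (matches: 5)
  'city' -> in reference (ref count 3, used 1/3) -> match (matches: 6)
  'without' -> ref count 1 already used up (1/1) -> clipped, no match (matches: 6)
  'yellow' -> ref count 1 already used up (1/1) -> clipped, no match (matches: 6)
  'city' -> in reference (ref count 3, used 2/3) -> match (matches: 7)
  'without' -> ref count 1 already used up (1/1) -> clipped, no match (matches: 7)
Clipped matches: 7, Candidate length: 10
Precision = 7/10

7/10


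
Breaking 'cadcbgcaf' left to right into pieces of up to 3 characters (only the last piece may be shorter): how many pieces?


'cadcbgcaf' has 9 characters.
Chunking with max size 3:
  Chunk 1: 'cad' (positions 0-2)
  Chunk 2: 'cbg' (positions 3-5)
  Chunk 3: 'caf' (positions 6-8)
Total chunks: ceil(9 / 3) = 3

3


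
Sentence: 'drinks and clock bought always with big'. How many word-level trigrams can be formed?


Word trigrams from [7] words:
  Trigram 1: (drinks and clock)
  Trigram 2: (and clock bought)
  Trigram 3: (clock bought always)
  Trigram 4: (bought always with)
  Trigram 5: (always with big)
Total word trigrams: 7 - 2 = 5

5


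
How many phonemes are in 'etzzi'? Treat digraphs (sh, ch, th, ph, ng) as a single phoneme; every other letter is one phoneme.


Parsing 'etzzi' greedily, digraphs first:
  'e' -> vowel phoneme (phonemes so far: 1)
  't' -> consonant phoneme (phonemes so far: 2)
  'z' -> consonant phoneme (phonemes so far: 3)
  'z' -> consonant phoneme (phonemes so far: 4)
  'i' -> vowel phoneme (phonemes so far: 5)
Total phonemes: 5

5


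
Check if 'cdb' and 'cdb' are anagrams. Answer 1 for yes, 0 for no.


Sort characters of 'cdb': 'bcd'
Sort characters of 'cdb': 'bcd'
Sorted forms match -> they ARE anagrams
Result: 1

1


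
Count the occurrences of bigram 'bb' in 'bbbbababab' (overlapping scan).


Scanning 'bbbbababab' for bigram 'bb':
  Position 0: 'bb' -> MATCH
  Position 1: 'bb' -> MATCH
  Position 2: 'bb' -> MATCH
  Position 3: 'ba' -> no
  Position 4: 'ab' -> no
  Position 5: 'ba' -> no
  Position 6: 'ab' -> no
  Position 7: 'ba' -> no
  Position 8: 'ab' -> no
Total matches: 3

3


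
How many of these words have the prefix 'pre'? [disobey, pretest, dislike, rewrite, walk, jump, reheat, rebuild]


Checking each word for prefix 'pre':
  'disobey' -> no (count: 0)
  'pretest' -> YES, starts with 'pre' (count: 1)
  'dislike' -> no (count: 1)
  'rewrite' -> no (count: 1)
  'walk' -> no (count: 1)
  'jump' -> no (count: 1)
  'reheat' -> no (count: 1)
  'rebuild' -> no (count: 1)
Total with prefix 'pre': 1

1


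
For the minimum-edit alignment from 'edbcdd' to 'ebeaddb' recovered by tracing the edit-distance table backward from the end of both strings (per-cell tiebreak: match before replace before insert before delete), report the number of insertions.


Edit distance = 4. Backtracking from cell (6, 7) with preference match > replace > insert > delete,
then listing the resulting alignment 'edbcdd' -> 'ebeaddb' left to right:
  Step 1: keep 'e'
  Step 2: replace d->b
  Step 3: replace b->e
  Step 4: replace c->a
  Step 5: keep 'd'
  Step 6: keep 'd'
  Step 7: insert 'b' [insertion #1]
Total insertions: 1

1


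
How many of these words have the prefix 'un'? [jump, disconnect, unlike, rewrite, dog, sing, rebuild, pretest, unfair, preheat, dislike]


Checking each word for prefix 'un':
  'jump' -> no (count: 0)
  'disconnect' -> no (count: 0)
  'unlike' -> YES, starts with 'un' (count: 1)
  'rewrite' -> no (count: 1)
  'dog' -> no (count: 1)
  'sing' -> no (count: 1)
  'rebuild' -> no (count: 1)
  'pretest' -> no (count: 1)
  'unfair' -> YES, starts with 'un' (count: 2)
  'preheat' -> no (count: 2)
  'dislike' -> no (count: 2)
Total with prefix 'un': 2

2


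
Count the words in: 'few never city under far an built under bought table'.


Counting words by splitting on spaces:
  Word 1: 'few'
  Word 2: 'never'
  Word 3: 'city'
  Word 4: 'under'
  Word 5: 'far'
  Word 6: 'an'
  Word 7: 'built'
  Word 8: 'under'
  Word 9: 'bought'
  Word 10: 'table'
Total words: 10

10


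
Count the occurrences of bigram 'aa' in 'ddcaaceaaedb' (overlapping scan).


Scanning 'ddcaaceaaedb' for bigram 'aa':
  Position 0: 'dd' -> no
  Position 1: 'dc' -> no
  Position 2: 'ca' -> no
  Position 3: 'aa' -> MATCH
  Position 4: 'ac' -> no
  Position 5: 'ce' -> no
  Position 6: 'ea' -> no
  Position 7: 'aa' -> MATCH
  Position 8: 'ae' -> no
  Position 9: 'ed' -> no
  Position 10: 'db' -> no
Total matches: 2

2


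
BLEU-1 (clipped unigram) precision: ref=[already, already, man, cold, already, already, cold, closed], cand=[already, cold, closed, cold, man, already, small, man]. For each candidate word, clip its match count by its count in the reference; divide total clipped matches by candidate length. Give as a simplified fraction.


Reference word counts: {'already': 4, 'closed': 1, 'cold': 2, 'man': 1}
Checking each candidate word (with clipping):
  'already' -> in reference (ref count 4, used 1/4) -> match (matches: 1)
  'cold' -> in reference (ref count 2, used 1/2) -> match (matches: 2)
  'closed' -> in reference (ref count 1, used 1/1) -> match (matches: 3)
  'cold' -> in reference (ref count 2, used 2/2) -> match (matches: 4)
  'man' -> in reference (ref count 1, used 1/1) -> match (matches: 5)
  'already' -> in reference (ref count 4, used 2/4) -> match (matches: 6)
  'small' -> not in reference -> no match (matches: 6)
  'man' -> ref count 1 already used up (1/1) -> clipped, no match (matches: 6)
Clipped matches: 6, Candidate length: 8
Precision = 6/8 = 3/4

3/4


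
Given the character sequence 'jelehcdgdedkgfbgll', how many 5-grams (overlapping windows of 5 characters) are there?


String 'jelehcdgdedkgfbgll' has length L = 18.
Number of overlapping n-grams = L - n + 1
Substituting: 18 - 5 + 1 = 14

14


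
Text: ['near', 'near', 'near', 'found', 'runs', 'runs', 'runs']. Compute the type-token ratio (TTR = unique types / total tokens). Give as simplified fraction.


Tokens: 7
Unique types: ('found', 'near', 'runs') = 3
TTR = 3/7
Already in lowest terms.

3/7


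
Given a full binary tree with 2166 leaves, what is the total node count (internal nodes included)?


Leaf nodes (terminals): 2166
Internal nodes = n - 1 = 2166 - 1 = 2165
Total = leaves + internal = 2166 + 2165 = 4331

4331


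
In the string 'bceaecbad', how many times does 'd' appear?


Scanning 'bceaecbad' for 'd':
  Position 8: 'd' -> MATCH (count: 1)
Total occurrences of 'd': 1

1


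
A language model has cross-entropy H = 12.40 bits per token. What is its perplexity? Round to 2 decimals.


Perplexity formula: PP = 2^H
H = 12.40
PP = 2^12.40
Decompose: 2^12.40 = 2^12 * 2^0.40
2^12 = 4096, 2^0.40 ~ 1.3195079
PP ~ 4096 * 1.3195079 = 5404.7043584
Rounded to 2 decimals: 5404.70

5404.70


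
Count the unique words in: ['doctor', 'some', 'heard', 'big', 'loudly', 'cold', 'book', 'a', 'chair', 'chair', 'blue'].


Listing all tokens and tracking unique types:
  Token 1: 'doctor' -> NEW (unique so far: 1)
  Token 2: 'some' -> NEW (unique so far: 2)
  Token 3: 'heard' -> NEW (unique so far: 3)
  Token 4: 'big' -> NEW (unique so far: 4)
  Token 5: 'loudly' -> NEW (unique so far: 5)
  Token 6: 'cold' -> NEW (unique so far: 6)
  Token 7: 'book' -> NEW (unique so far: 7)
  Token 8: 'a' -> NEW (unique so far: 8)
  Token 9: 'chair' -> NEW (unique so far: 9)
  Token 10: 'chair' -> duplicate (unique so far: 9)
  Token 11: 'blue' -> NEW (unique so far: 10)
Unique types: ('a', 'big', 'blue', 'book', 'chair', 'cold', 'doctor', 'heard', 'loudly', 'some')
Vocabulary size: 10

10


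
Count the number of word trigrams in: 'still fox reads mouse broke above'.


Word trigrams from [6] words:
  Trigram 1: (still fox reads)
  Trigram 2: (fox reads mouse)
  Trigram 3: (reads mouse broke)
  Trigram 4: (mouse broke above)
Total word trigrams: 6 - 2 = 4

4


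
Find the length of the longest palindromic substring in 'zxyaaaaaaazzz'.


Scanning 'zxyaaaaaaazzz' for palindromic substrings.
Substring at positions 3-9: 'aaaaaaa'.
Check: reverse('aaaaaaa') = 'aaaaaaa' -> palindrome confirmed.
Neighbouring characters ('y' / 'z') break symmetry, so it cannot extend further.
No longer palindromic substring exists; longest length = 7

7


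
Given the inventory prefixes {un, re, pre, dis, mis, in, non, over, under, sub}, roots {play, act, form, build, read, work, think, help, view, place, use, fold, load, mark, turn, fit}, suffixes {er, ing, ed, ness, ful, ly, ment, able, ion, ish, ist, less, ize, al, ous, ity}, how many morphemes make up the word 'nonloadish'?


Segmenting 'nonloadish' against the inventory:
  'non' -> prefix (morpheme 1)
  'load' -> root (morpheme 2)
  'ish' -> suffix (morpheme 3)
Total morphemes: 3

3


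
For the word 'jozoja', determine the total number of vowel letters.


Scanning each character of 'jozoja':
  Position 1: 'j' -> consonant (running count: 0)
  Position 2: 'o' -> vowel (running count: 1)
  Position 3: 'z' -> consonant (running count: 1)
  Position 4: 'o' -> vowel (running count: 2)
  Position 5: 'j' -> consonant (running count: 2)
  Position 6: 'a' -> vowel (running count: 3)
Total vowels: 3

3


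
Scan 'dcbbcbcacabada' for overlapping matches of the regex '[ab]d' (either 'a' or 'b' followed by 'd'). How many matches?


Pattern: [ab]d means either 'a' or 'b' followed by 'd'.
Scanning 'dcbbcbcacabada' position-by-position:
  Pos 0: window 'dc' -> no
  Pos 1: window 'cb' -> no
  Pos 2: window 'bb' -> no
  Pos 3: window 'bc' -> no
  Pos 4: window 'cb' -> no
  Pos 5: window 'bc' -> no
  Pos 6: window 'ca' -> no
  Pos 7: window 'ac' -> no
  Pos 8: window 'ca' -> no
  Pos 9: window 'ab' -> no
  Pos 10: window 'ba' -> no
  Pos 11: window 'ad' -> MATCH
  Pos 12: window 'da' -> no
  Pos 13: window 'a' -> no
Total matches: 1

1


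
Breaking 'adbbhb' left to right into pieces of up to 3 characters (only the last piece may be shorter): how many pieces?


'adbbhb' has 6 characters.
Chunking with max size 3:
  Chunk 1: 'adb' (positions 0-2)
  Chunk 2: 'bhb' (positions 3-5)
Total chunks: ceil(6 / 3) = 2

2


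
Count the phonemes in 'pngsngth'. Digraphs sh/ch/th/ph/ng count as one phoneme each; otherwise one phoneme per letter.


Parsing 'pngsngth' greedily, digraphs first:
  'p' -> consonant phoneme (phonemes so far: 1)
  'ng' -> digraph (1 consonant phoneme) (phonemes so far: 2)
  's' -> consonant phoneme (phonemes so far: 3)
  'ng' -> digraph (1 consonant phoneme) (phonemes so far: 4)
  'th' -> digraph (1 consonant phoneme) (phonemes so far: 5)
Total phonemes: 5

5


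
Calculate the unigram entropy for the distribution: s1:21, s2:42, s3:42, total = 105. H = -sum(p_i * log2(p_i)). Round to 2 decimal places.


Computing entropy H = -sum(p_i * log2(p_i)):
  s1: p = 21/105 = 0.2000, -p*log2(p) = 0.4644
  s2: p = 42/105 = 0.4000, -p*log2(p) = 0.5288
  s3: p = 42/105 = 0.4000, -p*log2(p) = 0.5288
H = sum of terms = 1.5220
Rounded to 2 decimals: 1.52

1.52


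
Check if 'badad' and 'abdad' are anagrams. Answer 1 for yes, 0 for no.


Sort characters of 'badad': 'aabdd'
Sort characters of 'abdad': 'aabdd'
Sorted forms match -> they ARE anagrams
Result: 1

1


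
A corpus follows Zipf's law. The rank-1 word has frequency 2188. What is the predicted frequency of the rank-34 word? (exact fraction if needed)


Zipf's law: freq(rank) = f1 / rank
f1 = 2188, rank = 34
freq = 2188 / 34
GCD(2188, 34) = 2
Simplified: 1094/17

1094/17


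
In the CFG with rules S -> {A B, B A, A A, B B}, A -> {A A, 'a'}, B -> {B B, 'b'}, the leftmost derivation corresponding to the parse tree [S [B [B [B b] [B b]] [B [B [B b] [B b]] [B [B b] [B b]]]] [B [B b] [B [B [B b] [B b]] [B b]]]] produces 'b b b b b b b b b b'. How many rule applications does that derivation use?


Every bracketed nonterminal node [X ...] in the tree is produced by exactly one rule application.
Reading the tree off as a leftmost derivation:
  Step 1: S  =>  B B   (applied S -> B B)
  Step 2: B B  =>  B B B   (applied B -> B B)
  Step 3: B B B  =>  B B B B   (applied B -> B B)
  Step 4: B B B B  =>  b B B B   (applied B -> b)
  Step 5: b B B B  =>  b b B B   (applied B -> b)
  Step 6: b b B B  =>  b b B B B   (applied B -> B B)
  Step 7: b b B B B  =>  b b B B B B   (applied B -> B B)
  Step 8: b b B B B B  =>  b b b B B B   (applied B -> b)
  Step 9: b b b B B B  =>  b b b b B B   (applied B -> b)
  Step 10: b b b b B B  =>  b b b b B B B   (applied B -> B B)
  Step 11: b b b b B B B  =>  b b b b b B B   (applied B -> b)
  Step 12: b b b b b B B  =>  b b b b b b B   (applied B -> b)
  Step 13: b b b b b b B  =>  b b b b b b B B   (applied B -> B B)
  Step 14: b b b b b b B B  =>  b b b b b b b B   (applied B -> b)
  Step 15: b b b b b b b B  =>  b b b b b b b B B   (applied B -> B B)
  Step 16: b b b b b b b B B  =>  b b b b b b b B B B   (applied B -> B B)
  Step 17: b b b b b b b B B B  =>  b b b b b b b b B B   (applied B -> b)
  Step 18: b b b b b b b b B B  =>  b b b b b b b b b B   (applied B -> b)
  Step 19: b b b b b b b b b B  =>  b b b b b b b b b b   (applied B -> b)
Final yield: b b b b b b b b b b
Total rewrite steps: 19

19


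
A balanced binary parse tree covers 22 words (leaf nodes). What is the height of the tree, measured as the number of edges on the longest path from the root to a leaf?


In a balanced binary tree with n leaves the deepest leaf is ceil(log2(n)) edges below the root.
log2(22) = 4.4594
ceil(4.4594) = 5
height (edges) = 5

5


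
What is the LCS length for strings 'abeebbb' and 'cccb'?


DP table for LCS of 'abeebbb' and 'cccb':
       c  c  c  b
    0  0  0  0  0
  a 0  0  0  0  0
  b 0  0  0  0  1
  e 0  0  0  0  1
  e 0  0  0  0  1
  b 0  0  0  0  1
  b 0  0  0  0  1
  b 0  0  0  0  1
LCS: 'b'
LCS length = 1

1


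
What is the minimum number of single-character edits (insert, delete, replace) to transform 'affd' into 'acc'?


Building DP table for s1='affd' (len 4) and s2='acc' (len 3):
       a  c  c
    0  1  2  3
  a 1  0  1  2
  f 2  1  1  2
  f 3  2  2  2
  d 4  3  3  3
Edit distance = dp[4][3] = 3

3


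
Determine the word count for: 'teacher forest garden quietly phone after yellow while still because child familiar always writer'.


Counting words by splitting on spaces:
  Word 1: 'teacher'
  Word 2: 'forest'
  Word 3: 'garden'
  Word 4: 'quietly'
  Word 5: 'phone'
  Word 6: 'after'
  Word 7: 'yellow'
  Word 8: 'while'
  Word 9: 'still'
  Word 10: 'because'
  Word 11: 'child'
  Word 12: 'familiar'
  Word 13: 'always'
  Word 14: 'writer'
Total words: 14

14


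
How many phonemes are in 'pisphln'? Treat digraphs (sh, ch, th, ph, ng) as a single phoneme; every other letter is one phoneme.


Parsing 'pisphln' greedily, digraphs first:
  'p' -> consonant phoneme (phonemes so far: 1)
  'i' -> vowel phoneme (phonemes so far: 2)
  's' -> consonant phoneme (phonemes so far: 3)
  'ph' -> digraph (1 consonant phoneme) (phonemes so far: 4)
  'l' -> consonant phoneme (phonemes so far: 5)
  'n' -> consonant phoneme (phonemes so far: 6)
Total phonemes: 6

6


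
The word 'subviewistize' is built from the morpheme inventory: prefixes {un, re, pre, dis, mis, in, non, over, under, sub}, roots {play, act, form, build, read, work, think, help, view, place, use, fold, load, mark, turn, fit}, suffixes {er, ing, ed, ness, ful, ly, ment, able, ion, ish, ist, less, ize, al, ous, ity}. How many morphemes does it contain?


Segmenting 'subviewistize' against the inventory:
  'sub' -> prefix (morpheme 1)
  'view' -> root (morpheme 2)
  'ist' -> suffix (morpheme 3)
  'ize' -> suffix (morpheme 4)
Total morphemes: 4

4


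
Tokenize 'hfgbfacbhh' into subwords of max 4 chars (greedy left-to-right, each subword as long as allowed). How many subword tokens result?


'hfgbfacbhh' has 10 characters.
Chunking with max size 4:
  Chunk 1: 'hfgb' (positions 0-3)
  Chunk 2: 'facb' (positions 4-7)
  Chunk 3: 'hh' (positions 8-9)
Total chunks: ceil(10 / 4) = 3

3


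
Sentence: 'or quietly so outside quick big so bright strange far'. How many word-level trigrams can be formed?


Word trigrams from [10] words:
  Trigram 1: (or quietly so)
  Trigram 2: (quietly so outside)
  Trigram 3: (so outside quick)
  Trigram 4: (outside quick big)
  Trigram 5: (quick big so)
  Trigram 6: (big so bright)
  Trigram 7: (so bright strange)
  Trigram 8: (bright strange far)
Total word trigrams: 10 - 2 = 8

8


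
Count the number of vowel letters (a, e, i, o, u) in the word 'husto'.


Scanning each character of 'husto':
  Position 1: 'h' -> consonant (running count: 0)
  Position 2: 'u' -> vowel (running count: 1)
  Position 3: 's' -> consonant (running count: 1)
  Position 4: 't' -> consonant (running count: 1)
  Position 5: 'o' -> vowel (running count: 2)
Total vowels: 2

2


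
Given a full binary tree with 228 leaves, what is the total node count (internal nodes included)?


Leaf nodes (terminals): 228
Internal nodes = n - 1 = 228 - 1 = 227
Total = leaves + internal = 228 + 227 = 455

455


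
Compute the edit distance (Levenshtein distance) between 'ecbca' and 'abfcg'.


Building DP table for s1='ecbca' (len 5) and s2='abfcg' (len 5):
       a  b  f  c  g
    0  1  2  3  4  5
  e 1  1  2  3  4  5
  c 2  2  2  3  3  4
  b 3  3  2  3  4  4
  c 4  4  3  3  3  4
  a 5  4  4  4  4  4
Edit distance = dp[5][5] = 4

4


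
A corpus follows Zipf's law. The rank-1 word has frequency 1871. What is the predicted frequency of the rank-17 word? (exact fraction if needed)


Zipf's law: freq(rank) = f1 / rank
f1 = 1871, rank = 17
freq = 1871 / 17
GCD(1871, 17) = 1
Simplified: 1871/17

1871/17


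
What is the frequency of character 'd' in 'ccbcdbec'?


Scanning 'ccbcdbec' for 'd':
  Position 4: 'd' -> MATCH (count: 1)
Total occurrences of 'd': 1

1


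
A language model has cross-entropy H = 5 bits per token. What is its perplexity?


Perplexity formula: PP = 2^H
H = 5
PP = 2^5
Steps: 2^1 = 2, 2^2 = 4, 2^3 = 8, 2^4 = 16, 2^5 = 32
PP = 32

32


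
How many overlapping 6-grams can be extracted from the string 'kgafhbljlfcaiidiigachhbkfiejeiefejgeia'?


String 'kgafhbljlfcaiidiigachhbkfiejeiefejgeia' has length L = 38.
Number of overlapping n-grams = L - n + 1
Substituting: 38 - 6 + 1 = 33

33


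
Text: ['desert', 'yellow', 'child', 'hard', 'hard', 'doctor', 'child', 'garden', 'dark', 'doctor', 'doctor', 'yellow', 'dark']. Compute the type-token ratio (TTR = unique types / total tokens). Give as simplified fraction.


Tokens: 13
Unique types: ('child', 'dark', 'desert', 'doctor', 'garden', 'hard', 'yellow') = 7
TTR = 7/13
Already in lowest terms.

7/13


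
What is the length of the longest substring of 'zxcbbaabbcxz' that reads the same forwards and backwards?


Scanning 'zxcbbaabbcxz' for palindromic substrings.
Substring at positions 0-11: 'zxcbbaabbcxz'.
Check: reverse('zxcbbaabbcxz') = 'zxcbbaabbcxz' -> palindrome confirmed.
No longer palindromic substring exists; longest length = 12

12


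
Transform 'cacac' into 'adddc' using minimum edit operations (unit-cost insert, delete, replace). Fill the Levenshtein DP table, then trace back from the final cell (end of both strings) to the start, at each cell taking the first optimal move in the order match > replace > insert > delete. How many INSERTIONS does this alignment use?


Edit distance = 4. Backtracking from cell (5, 5) with preference match > replace > insert > delete,
then listing the resulting alignment 'cacac' -> 'adddc' left to right:
  Step 1: replace c->a
  Step 2: replace a->d
  Step 3: replace c->d
  Step 4: replace a->d
  Step 5: keep 'c'
Total insertions: 0

0


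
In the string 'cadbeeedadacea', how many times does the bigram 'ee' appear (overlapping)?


Scanning 'cadbeeedadacea' for bigram 'ee':
  Position 0: 'ca' -> no
  Position 1: 'ad' -> no
  Position 2: 'db' -> no
  Position 3: 'be' -> no
  Position 4: 'ee' -> MATCH
  Position 5: 'ee' -> MATCH
  Position 6: 'ed' -> no
  Position 7: 'da' -> no
  Position 8: 'ad' -> no
  Position 9: 'da' -> no
  Position 10: 'ac' -> no
  Position 11: 'ce' -> no
  Position 12: 'ea' -> no
Total matches: 2

2


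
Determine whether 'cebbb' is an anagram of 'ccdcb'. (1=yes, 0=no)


Sort characters of 'cebbb': 'bbbce'
Sort characters of 'ccdcb': 'bcccd'
Sorted forms differ -> they are NOT anagrams
Result: 0

0


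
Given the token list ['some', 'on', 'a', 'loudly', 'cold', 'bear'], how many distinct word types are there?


Listing all tokens and tracking unique types:
  Token 1: 'some' -> NEW (unique so far: 1)
  Token 2: 'on' -> NEW (unique so far: 2)
  Token 3: 'a' -> NEW (unique so far: 3)
  Token 4: 'loudly' -> NEW (unique so far: 4)
  Token 5: 'cold' -> NEW (unique so far: 5)
  Token 6: 'bear' -> NEW (unique so far: 6)
Unique types: ('a', 'bear', 'cold', 'loudly', 'on', 'some')
Vocabulary size: 6

6


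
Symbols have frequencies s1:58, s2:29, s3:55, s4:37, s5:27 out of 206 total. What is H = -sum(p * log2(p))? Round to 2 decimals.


Computing entropy H = -sum(p_i * log2(p_i)):
  s1: p = 58/206 = 0.2816, -p*log2(p) = 0.5148
  s2: p = 29/206 = 0.1408, -p*log2(p) = 0.3982
  s3: p = 55/206 = 0.2670, -p*log2(p) = 0.5087
  s4: p = 37/206 = 0.1796, -p*log2(p) = 0.4449
  s5: p = 27/206 = 0.1311, -p*log2(p) = 0.3842
H = sum of terms = 2.2508
Rounded to 2 decimals: 2.25

2.25


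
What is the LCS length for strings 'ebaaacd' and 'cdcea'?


DP table for LCS of 'ebaaacd' and 'cdcea':
       c  d  c  e  a
    0  0  0  0  0  0
  e 0  0  0  0  1  1
  b 0  0  0  0  1  1
  a 0  0  0  0  1  2
  a 0  0  0  0  1  2
  a 0  0  0  0  1  2
  c 0  1  1  1  1  2
  d 0  1  2  2  2  2
LCS: 'ea'
LCS length = 2

2


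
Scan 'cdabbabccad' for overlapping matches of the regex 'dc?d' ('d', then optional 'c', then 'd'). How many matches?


Pattern: dc?d means 'd', then optional 'c', then 'd'.
Scanning 'cdabbabccad' position-by-position:
  Pos 0: window 'cda' -> no
  Pos 1: window 'dab' -> no
  Pos 2: window 'abb' -> no
  Pos 3: window 'bba' -> no
  Pos 4: window 'bab' -> no
  Pos 5: window 'abc' -> no
  Pos 6: window 'bcc' -> no
  Pos 7: window 'cca' -> no
  Pos 8: window 'cad' -> no
  Pos 9: window 'ad' -> no
  Pos 10: window 'd' -> no
Total matches: 0

0


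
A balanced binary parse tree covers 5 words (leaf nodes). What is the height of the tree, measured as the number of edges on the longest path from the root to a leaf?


In a balanced binary tree with n leaves the deepest leaf is ceil(log2(n)) edges below the root.
log2(5) = 2.3219
ceil(2.3219) = 3
height (edges) = 3

3


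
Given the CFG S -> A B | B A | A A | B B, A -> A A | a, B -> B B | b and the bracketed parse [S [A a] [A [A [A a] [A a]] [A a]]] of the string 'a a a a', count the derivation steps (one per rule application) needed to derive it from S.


Every bracketed nonterminal node [X ...] in the tree is produced by exactly one rule application.
Reading the tree off as a leftmost derivation:
  Step 1: S  =>  A A   (applied S -> A A)
  Step 2: A A  =>  a A   (applied A -> a)
  Step 3: a A  =>  a A A   (applied A -> A A)
  Step 4: a A A  =>  a A A A   (applied A -> A A)
  Step 5: a A A A  =>  a a A A   (applied A -> a)
  Step 6: a a A A  =>  a a a A   (applied A -> a)
  Step 7: a a a A  =>  a a a a   (applied A -> a)
Final yield: a a a a
Total rewrite steps: 7

7


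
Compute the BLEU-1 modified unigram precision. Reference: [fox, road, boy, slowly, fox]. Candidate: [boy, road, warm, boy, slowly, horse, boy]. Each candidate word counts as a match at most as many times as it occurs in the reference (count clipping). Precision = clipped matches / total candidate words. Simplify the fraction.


Reference word counts: {'boy': 1, 'fox': 2, 'road': 1, 'slowly': 1}
Checking each candidate word (with clipping):
  'boy' -> in reference (ref count 1, used 1/1) -> match (matches: 1)
  'road' -> in reference (ref count 1, used 1/1) -> match (matches: 2)
  'warm' -> not in reference -> no match (matches: 2)
  'boy' -> ref count 1 already used up (1/1) -> clipped, no match (matches: 2)
  'slowly' -> in reference (ref count 1, used 1/1) -> match (matches: 3)
  'horse' -> not in reference -> no match (matches: 3)
  'boy' -> ref count 1 already used up (1/1) -> clipped, no match (matches: 3)
Clipped matches: 3, Candidate length: 7
Precision = 3/7

3/7


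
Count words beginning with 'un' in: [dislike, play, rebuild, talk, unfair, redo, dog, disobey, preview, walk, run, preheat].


Checking each word for prefix 'un':
  'dislike' -> no (count: 0)
  'play' -> no (count: 0)
  'rebuild' -> no (count: 0)
  'talk' -> no (count: 0)
  'unfair' -> YES, starts with 'un' (count: 1)
  'redo' -> no (count: 1)
  'dog' -> no (count: 1)
  'disobey' -> no (count: 1)
  'preview' -> no (count: 1)
  'walk' -> no (count: 1)
  'run' -> no (count: 1)
  'preheat' -> no (count: 1)
Total with prefix 'un': 1

1
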